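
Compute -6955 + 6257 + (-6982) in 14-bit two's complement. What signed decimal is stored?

-6955 + 6257 = -698 (11110101000110)
-698 + (-6982) = -7680 (10001000000000)

-7680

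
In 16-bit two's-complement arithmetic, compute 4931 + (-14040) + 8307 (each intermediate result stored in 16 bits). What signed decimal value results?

-802

4931 + (-14040) = -9109 (1101110001101011)
-9109 + 8307 = -802 (1111110011011110)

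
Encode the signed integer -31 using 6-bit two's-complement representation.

|-31| = 31 = 011111 in 6 bits.
Invert the bits: 100000. Add 1: 100001.

100001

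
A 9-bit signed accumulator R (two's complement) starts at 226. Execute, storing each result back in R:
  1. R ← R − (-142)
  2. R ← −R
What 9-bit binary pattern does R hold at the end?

Start: R = 226 = 011100010.
R = 226 − (-142) = 368; wraps to -144 = 101110000
R = −(-144) = 144 = 010010000

010010000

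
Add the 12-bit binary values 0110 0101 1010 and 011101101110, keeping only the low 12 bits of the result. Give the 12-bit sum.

  011001011010
+ 011101101110
= 110111001000

110111001000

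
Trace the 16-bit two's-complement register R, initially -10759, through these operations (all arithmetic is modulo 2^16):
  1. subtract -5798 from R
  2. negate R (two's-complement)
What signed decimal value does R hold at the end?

Start: R = -10759 = 1101010111111001.
R = -10759 − (-5798) = -4961 = 1110110010011111
R = −(-4961) = 4961 = 0001001101100001

4961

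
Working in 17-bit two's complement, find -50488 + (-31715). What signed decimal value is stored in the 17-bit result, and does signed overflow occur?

-50488 → 10011101011001000
-31715 → 11000010000011101
  10011101011001000
+ 11000010000011101
= 01011111011100101  (discard carry-out 1)
Result 01011111011100101: MSB = 0 → value 48869.
Both addends are negative but the stored result is non-negative: signed overflow. The true value -50488 + (-31715) = -82203 lies outside [-65536, 65535].

48869; overflow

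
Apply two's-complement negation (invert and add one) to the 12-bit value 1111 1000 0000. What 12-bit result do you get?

Invert: 000001111111. Add 1: 000010000000.

000010000000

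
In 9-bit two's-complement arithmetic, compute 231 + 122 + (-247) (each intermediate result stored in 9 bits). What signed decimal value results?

231 + 122 = 353 → wraps to -159 (101100001)
-159 + (-247) = -406 → wraps to 106 (001101010)

106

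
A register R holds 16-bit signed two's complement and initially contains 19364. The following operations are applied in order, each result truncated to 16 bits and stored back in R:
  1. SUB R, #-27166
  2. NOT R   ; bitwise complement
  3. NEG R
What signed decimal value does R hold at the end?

Start: R = 19364 = 0100101110100100.
R = 19364 − (-27166) = 46530; wraps to -19006 = 1011010111000010
R = NOT 1011010111000010 = 0100101000111101 = 19005
R = −(19005) = -19005 = 1011010111000011

-19005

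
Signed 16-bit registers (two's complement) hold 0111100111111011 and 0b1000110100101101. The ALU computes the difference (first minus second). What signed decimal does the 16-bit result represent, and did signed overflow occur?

0111100111111011 = 31227 (signed)
0b1000110100101101 → 1000110100101101 = -29395 (signed)
Subtract via negate-and-add: invert 1000110100101101 + 1 = 0111001011010011 (i.e. 29395).
  0111100111111011
+ 0111001011010011
= 1110110011001110
Result 1110110011001110: MSB = 1 → 60622 − 65536 = -4914.
Both addends (after negating the subtrahend) are non-negative but the stored result is negative: signed overflow. The true value 31227 − (-29395) = 60622 lies outside [-32768, 32767].

-4914; overflow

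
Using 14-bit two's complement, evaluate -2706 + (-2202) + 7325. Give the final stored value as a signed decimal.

2417

-2706 + (-2202) = -4908 (10110011010100)
-4908 + 7325 = 2417 (00100101110001)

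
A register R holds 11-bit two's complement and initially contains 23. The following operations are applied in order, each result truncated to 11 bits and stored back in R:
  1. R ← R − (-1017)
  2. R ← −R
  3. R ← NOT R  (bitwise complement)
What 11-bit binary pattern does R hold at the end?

Start: R = 23 = 00000010111.
R = 23 − (-1017) = 1040; wraps to -1008 = 10000010000
R = −(-1008) = 1008 = 01111110000
R = NOT 01111110000 = 10000001111 = -1009

10000001111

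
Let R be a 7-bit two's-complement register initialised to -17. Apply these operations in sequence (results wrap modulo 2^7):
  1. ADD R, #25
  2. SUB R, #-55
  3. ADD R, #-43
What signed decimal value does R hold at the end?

Start: R = -17 = 1101111.
R = -17 + 25 = 8 = 0001000
R = 8 − (-55) = 63 = 0111111
R = 63 + (-43) = 20 = 0010100

20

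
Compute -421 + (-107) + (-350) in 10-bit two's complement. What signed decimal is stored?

146

-421 + (-107) = -528 → wraps to 496 (0111110000)
496 + (-350) = 146 (0010010010)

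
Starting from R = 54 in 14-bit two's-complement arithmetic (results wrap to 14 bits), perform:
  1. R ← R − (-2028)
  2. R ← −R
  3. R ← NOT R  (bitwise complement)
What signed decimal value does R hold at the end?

2081

Start: R = 54 = 00000000110110.
R = 54 − (-2028) = 2082 = 00100000100010
R = −(2082) = -2082 = 11011111011110
R = NOT 11011111011110 = 00100000100001 = 2081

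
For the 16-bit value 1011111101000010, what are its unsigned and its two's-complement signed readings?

Unsigned: 1011111101000010 = 48962.
Signed: MSB=1 → 48962 − 65536 = -16574.

unsigned = 48962, signed = -16574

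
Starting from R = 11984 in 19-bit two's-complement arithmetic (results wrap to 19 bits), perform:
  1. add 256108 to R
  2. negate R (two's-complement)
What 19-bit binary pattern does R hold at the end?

Start: R = 11984 = 0000010111011010000.
R = 11984 + 256108 = 268092; wraps to -256196 = 1000001011100111100
R = −(-256196) = 256196 = 0111110100011000100

0111110100011000100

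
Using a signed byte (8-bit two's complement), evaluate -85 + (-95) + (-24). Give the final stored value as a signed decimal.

52

-85 + (-95) = -180 → wraps to 76 (01001100)
76 + (-24) = 52 (00110100)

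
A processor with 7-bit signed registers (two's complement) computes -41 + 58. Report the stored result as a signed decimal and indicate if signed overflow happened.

-41 → 1010111
58 → 0111010
  1010111
+ 0111010
= 0010001  (discard carry-out 1)
Result 0010001: MSB = 0 → value 17.
Addends have opposite signs, so signed overflow cannot occur.

17; no overflow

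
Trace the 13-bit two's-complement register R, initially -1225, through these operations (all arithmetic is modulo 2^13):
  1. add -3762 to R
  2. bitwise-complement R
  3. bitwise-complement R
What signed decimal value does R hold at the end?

Start: R = -1225 = 1101100110111.
R = -1225 + (-3762) = -4987; wraps to 3205 = 0110010000101
R = NOT 0110010000101 = 1001101111010 = -3206
R = NOT 1001101111010 = 0110010000101 = 3205

3205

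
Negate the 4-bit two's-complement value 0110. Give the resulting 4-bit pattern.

1010

Invert: 1001. Add 1: 1010.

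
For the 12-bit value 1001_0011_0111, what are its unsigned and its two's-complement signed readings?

unsigned = 2359, signed = -1737

Unsigned: 100100110111 = 2359.
Signed: MSB=1 → 2359 − 4096 = -1737.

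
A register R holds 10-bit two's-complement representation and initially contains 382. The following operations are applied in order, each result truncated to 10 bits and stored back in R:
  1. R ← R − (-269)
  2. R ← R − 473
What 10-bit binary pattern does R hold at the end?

0010110010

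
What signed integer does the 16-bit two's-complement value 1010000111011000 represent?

-24104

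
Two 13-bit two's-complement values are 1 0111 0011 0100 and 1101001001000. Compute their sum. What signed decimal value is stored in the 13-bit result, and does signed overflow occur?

-3716; no overflow

1 0111 0011 0100 → 1011100110100 = -2252 (signed)
1101001001000 = -1464 (signed)
  1011100110100
+ 1101001001000
= 1000101111100  (discard carry-out 1)
Result 1000101111100: MSB = 1 → 4476 − 8192 = -3716.
Both addends are negative and so is the stored result: no signed overflow.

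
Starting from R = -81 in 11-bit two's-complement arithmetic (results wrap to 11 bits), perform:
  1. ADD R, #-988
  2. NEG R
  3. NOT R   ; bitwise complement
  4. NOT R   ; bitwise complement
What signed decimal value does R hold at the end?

Start: R = -81 = 11110101111.
R = -81 + (-988) = -1069; wraps to 979 = 01111010011
R = −(979) = -979 = 10000101101
R = NOT 10000101101 = 01111010010 = 978
R = NOT 01111010010 = 10000101101 = -979

-979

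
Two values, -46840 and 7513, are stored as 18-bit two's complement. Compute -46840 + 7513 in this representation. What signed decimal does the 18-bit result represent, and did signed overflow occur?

-39327; no overflow

-46840 → 110100100100001000
7513 → 000001110101011001
  110100100100001000
+ 000001110101011001
= 110110011001100001
Result 110110011001100001: MSB = 1 → 222817 − 262144 = -39327.
Addends have opposite signs, so signed overflow cannot occur.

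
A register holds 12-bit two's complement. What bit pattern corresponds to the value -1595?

|-1595| = 1595 = 011000111011 in 12 bits.
Invert the bits: 100111000100. Add 1: 100111000101.
Check: 100111000101 reads as 2501 − 4096 = -1595.

100111000101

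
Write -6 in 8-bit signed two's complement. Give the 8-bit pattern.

11111010

|-6| = 6 = 00000110 in 8 bits.
Invert the bits: 11111001. Add 1: 11111010.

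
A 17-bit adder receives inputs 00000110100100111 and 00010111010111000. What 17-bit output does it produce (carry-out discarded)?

  00000110100100111
+ 00010111010111000
= 00011101111011111

00011101111011111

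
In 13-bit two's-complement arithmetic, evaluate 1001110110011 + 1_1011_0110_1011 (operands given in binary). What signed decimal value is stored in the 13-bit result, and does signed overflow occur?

1001110110011 = -3149 (signed)
1_1011_0110_1011 → 1101101101011 = -1173 (signed)
  1001110110011
+ 1101101101011
= 0111100011110  (discard carry-out 1)
Result 0111100011110: MSB = 0 → value 3870.
Both addends are negative but the stored result is non-negative: signed overflow. The true value -3149 + (-1173) = -4322 lies outside [-4096, 4095].

3870; overflow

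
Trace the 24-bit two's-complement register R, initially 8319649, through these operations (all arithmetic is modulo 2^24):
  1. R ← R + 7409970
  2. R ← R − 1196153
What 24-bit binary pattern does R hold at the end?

110111011100001101011010

Start: R = 8319649 = 011111101111001010100001.
R = 8319649 + 7409970 = 15729619; wraps to -1047597 = 111100000000001111010011
R = -1047597 − 1196153 = -2243750 = 110111011100001101011010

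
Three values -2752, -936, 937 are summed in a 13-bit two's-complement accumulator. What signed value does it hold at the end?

-2751

-2752 + (-936) = -3688 (1000110011000)
-3688 + 937 = -2751 (1010101000001)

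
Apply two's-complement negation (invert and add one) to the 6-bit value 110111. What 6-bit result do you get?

001001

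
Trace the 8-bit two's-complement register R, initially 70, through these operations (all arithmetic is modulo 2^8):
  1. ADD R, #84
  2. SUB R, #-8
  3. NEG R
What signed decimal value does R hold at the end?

Start: R = 70 = 01000110.
R = 70 + 84 = 154; wraps to -102 = 10011010
R = -102 − (-8) = -94 = 10100010
R = −(-94) = 94 = 01011110

94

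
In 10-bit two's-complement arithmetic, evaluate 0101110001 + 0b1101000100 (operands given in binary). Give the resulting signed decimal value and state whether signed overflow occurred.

181; no overflow

0101110001 = 369 (signed)
0b1101000100 → 1101000100 = -188 (signed)
  0101110001
+ 1101000100
= 0010110101  (discard carry-out 1)
Result 0010110101: MSB = 0 → value 181.
Addends have opposite signs, so signed overflow cannot occur.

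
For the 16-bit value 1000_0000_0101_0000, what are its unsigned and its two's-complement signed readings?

unsigned = 32848, signed = -32688

Unsigned: 1000000001010000 = 32848.
Signed: MSB=1 → 32848 − 65536 = -32688.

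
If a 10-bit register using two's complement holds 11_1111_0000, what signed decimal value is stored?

-16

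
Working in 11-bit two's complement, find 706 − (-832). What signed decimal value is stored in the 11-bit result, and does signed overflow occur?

706 → 01011000010
-832 → 10011000000
Subtract via negate-and-add: invert 10011000000 + 1 = 01101000000 (i.e. 832).
  01011000010
+ 01101000000
= 11000000010
Result 11000000010: MSB = 1 → 1538 − 2048 = -510.
Both addends (after negating the subtrahend) are non-negative but the stored result is negative: signed overflow. The true value 706 − (-832) = 1538 lies outside [-1024, 1023].

-510; overflow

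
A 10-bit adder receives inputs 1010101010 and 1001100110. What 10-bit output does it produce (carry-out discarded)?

0100010000

  1010101010
+ 1001100110
= 0100010000  (discard carry-out 1)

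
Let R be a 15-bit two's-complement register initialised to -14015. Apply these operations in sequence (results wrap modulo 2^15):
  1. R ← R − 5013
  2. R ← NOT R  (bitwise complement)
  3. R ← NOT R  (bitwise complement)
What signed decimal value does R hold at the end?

13740

Start: R = -14015 = 100100101000001.
R = -14015 − 5013 = -19028; wraps to 13740 = 011010110101100
R = NOT 011010110101100 = 100101001010011 = -13741
R = NOT 100101001010011 = 011010110101100 = 13740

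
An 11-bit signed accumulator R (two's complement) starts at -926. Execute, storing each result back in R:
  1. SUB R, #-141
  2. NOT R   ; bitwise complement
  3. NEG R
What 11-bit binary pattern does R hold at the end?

Start: R = -926 = 10001100010.
R = -926 − (-141) = -785 = 10011101111
R = NOT 10011101111 = 01100010000 = 784
R = −(784) = -784 = 10011110000

10011110000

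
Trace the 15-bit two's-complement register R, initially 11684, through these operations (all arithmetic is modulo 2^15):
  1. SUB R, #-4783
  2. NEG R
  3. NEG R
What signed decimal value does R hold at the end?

-16301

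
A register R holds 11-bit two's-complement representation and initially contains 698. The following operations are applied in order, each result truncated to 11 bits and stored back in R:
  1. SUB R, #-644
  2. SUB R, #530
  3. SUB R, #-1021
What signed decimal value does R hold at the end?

Start: R = 698 = 01010111010.
R = 698 − (-644) = 1342; wraps to -706 = 10100111110
R = -706 − 530 = -1236; wraps to 812 = 01100101100
R = 812 − (-1021) = 1833; wraps to -215 = 11100101001

-215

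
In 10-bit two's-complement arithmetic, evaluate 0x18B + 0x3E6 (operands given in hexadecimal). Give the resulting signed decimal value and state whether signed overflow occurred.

0x18B = 0110001011 = 395 (signed)
0x3E6 = 1111100110 = -26 (signed)
  0110001011
+ 1111100110
= 0101110001  (discard carry-out 1)
Result 0101110001: MSB = 0 → value 369.
Addends have opposite signs, so signed overflow cannot occur.

369; no overflow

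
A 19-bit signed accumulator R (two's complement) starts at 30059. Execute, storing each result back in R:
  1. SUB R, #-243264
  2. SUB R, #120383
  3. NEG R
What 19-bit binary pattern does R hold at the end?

1011010101010010100

Start: R = 30059 = 0000111010101101011.
R = 30059 − (-243264) = 273323; wraps to -250965 = 1000010101110101011
R = -250965 − 120383 = -371348; wraps to 152940 = 0100101010101101100
R = −(152940) = -152940 = 1011010101010010100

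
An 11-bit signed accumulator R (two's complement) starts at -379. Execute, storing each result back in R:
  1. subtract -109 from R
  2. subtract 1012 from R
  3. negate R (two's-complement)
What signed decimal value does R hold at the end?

-766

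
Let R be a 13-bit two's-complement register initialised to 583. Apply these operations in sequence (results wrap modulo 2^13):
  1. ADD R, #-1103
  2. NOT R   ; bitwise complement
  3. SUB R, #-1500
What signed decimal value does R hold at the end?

2019

Start: R = 583 = 0001001000111.
R = 583 + (-1103) = -520 = 1110111111000
R = NOT 1110111111000 = 0001000000111 = 519
R = 519 − (-1500) = 2019 = 0011111100011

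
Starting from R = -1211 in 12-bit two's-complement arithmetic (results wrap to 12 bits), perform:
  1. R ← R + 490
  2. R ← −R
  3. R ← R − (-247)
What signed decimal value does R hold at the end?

968

Start: R = -1211 = 101101000101.
R = -1211 + 490 = -721 = 110100101111
R = −(-721) = 721 = 001011010001
R = 721 − (-247) = 968 = 001111001000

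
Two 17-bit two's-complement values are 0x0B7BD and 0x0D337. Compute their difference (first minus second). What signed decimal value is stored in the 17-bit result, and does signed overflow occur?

-7034; no overflow

0x0B7BD = 01011011110111101 = 47037 (signed)
0x0D337 = 01101001100110111 = 54071 (signed)
Subtract via negate-and-add: invert 01101001100110111 + 1 = 10010110011001001 (i.e. -54071).
  01011011110111101
+ 10010110011001001
= 11110010010000110
Result 11110010010000110: MSB = 1 → 124038 − 131072 = -7034.
Addends (after negating the subtrahend) have opposite signs, so signed overflow cannot occur.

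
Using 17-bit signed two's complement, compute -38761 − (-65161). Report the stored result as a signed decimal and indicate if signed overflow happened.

26400; no overflow

-38761 → 10110100010010111
-65161 → 10000000101110111
Subtract via negate-and-add: invert 10000000101110111 + 1 = 01111111010001001 (i.e. 65161).
  10110100010010111
+ 01111111010001001
= 00110011100100000  (discard carry-out 1)
Result 00110011100100000: MSB = 0 → value 26400.
Addends (after negating the subtrahend) have opposite signs, so signed overflow cannot occur.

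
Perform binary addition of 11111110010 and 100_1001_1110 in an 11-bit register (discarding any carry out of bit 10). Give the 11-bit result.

  11111110010
+ 10010011110
= 10010010000  (discard carry-out 1)

10010010000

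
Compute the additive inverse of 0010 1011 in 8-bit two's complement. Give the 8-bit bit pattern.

Invert: 11010100. Add 1: 11010101.

11010101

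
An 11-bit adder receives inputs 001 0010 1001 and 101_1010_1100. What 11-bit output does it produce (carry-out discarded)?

11011010101

  00100101001
+ 10110101100
= 11011010101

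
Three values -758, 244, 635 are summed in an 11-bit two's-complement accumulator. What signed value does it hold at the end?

-758 + 244 = -514 (10111111110)
-514 + 635 = 121 (00001111001)

121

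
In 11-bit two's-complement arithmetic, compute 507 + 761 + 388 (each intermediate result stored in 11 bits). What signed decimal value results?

507 + 761 = 1268 → wraps to -780 (10011110100)
-780 + 388 = -392 (11001111000)

-392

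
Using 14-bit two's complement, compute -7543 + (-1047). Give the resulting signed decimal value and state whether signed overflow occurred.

-7543 → 10001010001001
-1047 → 11101111101001
  10001010001001
+ 11101111101001
= 01111001110010  (discard carry-out 1)
Result 01111001110010: MSB = 0 → value 7794.
Both addends are negative but the stored result is non-negative: signed overflow. The true value -7543 + (-1047) = -8590 lies outside [-8192, 8191].

7794; overflow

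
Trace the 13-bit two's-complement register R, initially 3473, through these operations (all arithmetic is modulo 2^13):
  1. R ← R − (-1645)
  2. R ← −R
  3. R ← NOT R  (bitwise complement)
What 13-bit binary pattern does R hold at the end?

1001111111101

Start: R = 3473 = 0110110010001.
R = 3473 − (-1645) = 5118; wraps to -3074 = 1001111111110
R = −(-3074) = 3074 = 0110000000010
R = NOT 0110000000010 = 1001111111101 = -3075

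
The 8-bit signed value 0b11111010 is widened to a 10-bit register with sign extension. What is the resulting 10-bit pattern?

MSB of 11111010 is 1; replicate it into the new high bits.
11|11111010 → 1111111010 (still -6).

1111111010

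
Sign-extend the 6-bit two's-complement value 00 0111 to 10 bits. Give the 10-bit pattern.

0000000111

MSB of 000111 is 0; replicate it into the new high bits.
0000|000111 → 0000000111 (still 7).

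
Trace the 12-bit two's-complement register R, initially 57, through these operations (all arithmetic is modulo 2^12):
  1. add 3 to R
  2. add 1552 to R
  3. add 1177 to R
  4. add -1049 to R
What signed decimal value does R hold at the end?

Start: R = 57 = 000000111001.
R = 57 + 3 = 60 = 000000111100
R = 60 + 1552 = 1612 = 011001001100
R = 1612 + 1177 = 2789; wraps to -1307 = 101011100101
R = -1307 + (-1049) = -2356; wraps to 1740 = 011011001100

1740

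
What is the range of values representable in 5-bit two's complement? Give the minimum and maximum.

min = -16, max = 15

Minimum: −2^4 = -16.
Maximum: 2^4 − 1 = 15.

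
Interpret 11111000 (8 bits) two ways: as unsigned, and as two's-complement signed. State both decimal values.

unsigned = 248, signed = -8

Unsigned: 11111000 = 248.
Signed: MSB=1 → 248 − 256 = -8.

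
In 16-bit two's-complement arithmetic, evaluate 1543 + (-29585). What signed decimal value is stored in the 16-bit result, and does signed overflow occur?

-28042; no overflow

1543 → 0000011000000111
-29585 → 1000110001101111
  0000011000000111
+ 1000110001101111
= 1001001001110110
Result 1001001001110110: MSB = 1 → 37494 − 65536 = -28042.
Addends have opposite signs, so signed overflow cannot occur.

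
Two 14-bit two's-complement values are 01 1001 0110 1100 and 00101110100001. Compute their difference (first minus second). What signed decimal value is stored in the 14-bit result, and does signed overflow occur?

3531; no overflow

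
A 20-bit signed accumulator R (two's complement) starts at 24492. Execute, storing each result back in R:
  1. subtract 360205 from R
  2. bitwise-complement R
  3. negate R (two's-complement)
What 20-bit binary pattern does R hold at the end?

10101110000010100000

Start: R = 24492 = 00000101111110101100.
R = 24492 − 360205 = -335713 = 10101110000010011111
R = NOT 10101110000010011111 = 01010001111101100000 = 335712
R = −(335712) = -335712 = 10101110000010100000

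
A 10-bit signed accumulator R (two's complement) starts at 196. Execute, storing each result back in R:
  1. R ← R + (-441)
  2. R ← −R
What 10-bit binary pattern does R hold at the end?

Start: R = 196 = 0011000100.
R = 196 + (-441) = -245 = 1100001011
R = −(-245) = 245 = 0011110101

0011110101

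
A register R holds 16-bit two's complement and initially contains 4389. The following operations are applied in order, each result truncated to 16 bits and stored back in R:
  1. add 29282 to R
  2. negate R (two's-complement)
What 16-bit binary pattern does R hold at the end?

Start: R = 4389 = 0001000100100101.
R = 4389 + 29282 = 33671; wraps to -31865 = 1000001110000111
R = −(-31865) = 31865 = 0111110001111001

0111110001111001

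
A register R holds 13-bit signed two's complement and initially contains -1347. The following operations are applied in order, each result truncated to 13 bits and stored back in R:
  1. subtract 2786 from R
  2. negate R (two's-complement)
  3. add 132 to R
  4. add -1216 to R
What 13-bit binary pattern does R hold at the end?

0101111101001

Start: R = -1347 = 1101010111101.
R = -1347 − 2786 = -4133; wraps to 4059 = 0111111011011
R = −(4059) = -4059 = 1000000100101
R = -4059 + 132 = -3927 = 1000010101001
R = -3927 + (-1216) = -5143; wraps to 3049 = 0101111101001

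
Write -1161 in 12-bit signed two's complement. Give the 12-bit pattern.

101101110111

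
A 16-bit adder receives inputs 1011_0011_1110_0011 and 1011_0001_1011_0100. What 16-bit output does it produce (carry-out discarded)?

  1011001111100011
+ 1011000110110100
= 0110010110010111  (discard carry-out 1)

0110010110010111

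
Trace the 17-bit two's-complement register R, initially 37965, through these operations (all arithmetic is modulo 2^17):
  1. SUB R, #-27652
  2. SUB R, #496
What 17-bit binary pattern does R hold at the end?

Start: R = 37965 = 01001010001001101.
R = 37965 − (-27652) = 65617; wraps to -65455 = 10000000001010001
R = -65455 − 496 = -65951; wraps to 65121 = 01111111001100001

01111111001100001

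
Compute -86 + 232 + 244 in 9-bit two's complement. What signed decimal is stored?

-86 + 232 = 146 (010010010)
146 + 244 = 390 → wraps to -122 (110000110)

-122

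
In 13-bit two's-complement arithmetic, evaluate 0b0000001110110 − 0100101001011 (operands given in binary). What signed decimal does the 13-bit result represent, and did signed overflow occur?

-2261; no overflow

0b0000001110110 → 0000001110110 = 118 (signed)
0100101001011 = 2379 (signed)
Subtract via negate-and-add: invert 0100101001011 + 1 = 1011010110101 (i.e. -2379).
  0000001110110
+ 1011010110101
= 1011100101011
Result 1011100101011: MSB = 1 → 5931 − 8192 = -2261.
Addends (after negating the subtrahend) have opposite signs, so signed overflow cannot occur.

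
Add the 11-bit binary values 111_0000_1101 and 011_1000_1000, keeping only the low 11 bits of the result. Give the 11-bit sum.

01010010101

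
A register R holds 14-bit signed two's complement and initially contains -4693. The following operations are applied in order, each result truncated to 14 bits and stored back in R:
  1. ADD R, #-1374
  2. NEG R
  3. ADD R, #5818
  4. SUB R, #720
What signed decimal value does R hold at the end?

Start: R = -4693 = 10110110101011.
R = -4693 + (-1374) = -6067 = 10100001001101
R = −(-6067) = 6067 = 01011110110011
R = 6067 + 5818 = 11885; wraps to -4499 = 10111001101101
R = -4499 − 720 = -5219 = 10101110011101

-5219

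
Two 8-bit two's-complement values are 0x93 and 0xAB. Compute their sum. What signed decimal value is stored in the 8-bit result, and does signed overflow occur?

0x93 = 10010011 = -109 (signed)
0xAB = 10101011 = -85 (signed)
  10010011
+ 10101011
= 00111110  (discard carry-out 1)
Result 00111110: MSB = 0 → value 62.
Both addends are negative but the stored result is non-negative: signed overflow. The true value -109 + (-85) = -194 lies outside [-128, 127].

62; overflow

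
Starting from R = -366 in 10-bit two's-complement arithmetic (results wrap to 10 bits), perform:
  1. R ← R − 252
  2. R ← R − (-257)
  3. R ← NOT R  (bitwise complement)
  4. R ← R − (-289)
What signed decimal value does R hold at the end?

Start: R = -366 = 1010010010.
R = -366 − 252 = -618; wraps to 406 = 0110010110
R = 406 − (-257) = 663; wraps to -361 = 1010010111
R = NOT 1010010111 = 0101101000 = 360
R = 360 − (-289) = 649; wraps to -375 = 1010001001

-375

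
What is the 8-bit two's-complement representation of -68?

|-68| = 68 = 01000100 in 8 bits.
Invert the bits: 10111011. Add 1: 10111100.

10111100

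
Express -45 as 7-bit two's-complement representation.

1010011

|-45| = 45 = 0101101 in 7 bits.
Invert the bits: 1010010. Add 1: 1010011.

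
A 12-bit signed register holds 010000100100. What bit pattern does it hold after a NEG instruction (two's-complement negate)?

Invert: 101111011011. Add 1: 101111011100.
Check: 010000100100 = 1060, 101111011100 = -1060.

101111011100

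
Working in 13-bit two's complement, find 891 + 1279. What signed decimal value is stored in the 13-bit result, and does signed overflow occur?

2170; no overflow

891 → 0001101111011
1279 → 0010011111111
  0001101111011
+ 0010011111111
= 0100001111010
Result 0100001111010: MSB = 0 → value 2170.
Both addends are non-negative and so is the stored result: no signed overflow.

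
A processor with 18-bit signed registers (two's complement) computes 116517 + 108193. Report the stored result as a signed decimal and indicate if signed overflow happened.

-37434; overflow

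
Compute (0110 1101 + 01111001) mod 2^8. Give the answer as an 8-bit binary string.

11100110

  01101101
+ 01111001
= 11100110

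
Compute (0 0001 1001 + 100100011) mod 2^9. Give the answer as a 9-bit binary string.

  000011001
+ 100100011
= 100111100

100111100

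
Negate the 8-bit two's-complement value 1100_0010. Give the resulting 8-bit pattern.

00111110

Invert: 00111101. Add 1: 00111110.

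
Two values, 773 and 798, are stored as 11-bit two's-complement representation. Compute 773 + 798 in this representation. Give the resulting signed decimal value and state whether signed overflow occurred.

773 → 01100000101
798 → 01100011110
  01100000101
+ 01100011110
= 11000100011
Result 11000100011: MSB = 1 → 1571 − 2048 = -477.
Both addends are non-negative but the stored result is negative: signed overflow. The true value 773 + 798 = 1571 lies outside [-1024, 1023].

-477; overflow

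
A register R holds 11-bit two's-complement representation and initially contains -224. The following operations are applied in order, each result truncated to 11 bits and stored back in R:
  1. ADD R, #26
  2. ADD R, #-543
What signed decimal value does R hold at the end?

-741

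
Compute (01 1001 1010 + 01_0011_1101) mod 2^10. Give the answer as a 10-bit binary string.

  0110011010
+ 0100111101
= 1011010111

1011010111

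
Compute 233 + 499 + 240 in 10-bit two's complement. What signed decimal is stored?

233 + 499 = 732 → wraps to -292 (1011011100)
-292 + 240 = -52 (1111001100)

-52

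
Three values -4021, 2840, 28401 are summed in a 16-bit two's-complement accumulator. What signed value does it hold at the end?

27220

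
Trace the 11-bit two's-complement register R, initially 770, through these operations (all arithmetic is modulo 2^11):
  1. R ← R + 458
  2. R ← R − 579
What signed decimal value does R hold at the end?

649

Start: R = 770 = 01100000010.
R = 770 + 458 = 1228; wraps to -820 = 10011001100
R = -820 − 579 = -1399; wraps to 649 = 01010001001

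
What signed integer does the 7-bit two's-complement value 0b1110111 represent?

MSB is 1, so the value is negative.
Invert: 0001000. Add 1: 0001001 = 9. So the value is −9.

-9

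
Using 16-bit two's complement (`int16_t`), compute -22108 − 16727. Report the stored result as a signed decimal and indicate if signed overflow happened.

26701; overflow

-22108 → 1010100110100100
16727 → 0100000101010111
Subtract via negate-and-add: invert 0100000101010111 + 1 = 1011111010101001 (i.e. -16727).
  1010100110100100
+ 1011111010101001
= 0110100001001101  (discard carry-out 1)
Result 0110100001001101: MSB = 0 → value 26701.
Both addends (after negating the subtrahend) are negative but the stored result is non-negative: signed overflow. The true value -22108 − 16727 = -38835 lies outside [-32768, 32767].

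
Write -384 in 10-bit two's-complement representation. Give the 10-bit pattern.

|-384| = 384 = 0110000000 in 10 bits.
Invert the bits: 1001111111. Add 1: 1010000000.
Check: 1010000000 reads as 640 − 1024 = -384.

1010000000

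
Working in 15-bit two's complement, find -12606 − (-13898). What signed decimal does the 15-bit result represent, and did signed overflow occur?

-12606 → 100111011000010
-13898 → 100100110110110
Subtract via negate-and-add: invert 100100110110110 + 1 = 011011001001010 (i.e. 13898).
  100111011000010
+ 011011001001010
= 000010100001100  (discard carry-out 1)
Result 000010100001100: MSB = 0 → value 1292.
Addends (after negating the subtrahend) have opposite signs, so signed overflow cannot occur.

1292; no overflow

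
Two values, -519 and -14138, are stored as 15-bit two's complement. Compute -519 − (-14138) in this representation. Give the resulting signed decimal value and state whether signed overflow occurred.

13619; no overflow

-519 → 111110111111001
-14138 → 100100011000110
Subtract via negate-and-add: invert 100100011000110 + 1 = 011011100111010 (i.e. 14138).
  111110111111001
+ 011011100111010
= 011010100110011  (discard carry-out 1)
Result 011010100110011: MSB = 0 → value 13619.
Addends (after negating the subtrahend) have opposite signs, so signed overflow cannot occur.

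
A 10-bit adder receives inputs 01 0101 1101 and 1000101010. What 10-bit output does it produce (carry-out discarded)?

  0101011101
+ 1000101010
= 1110000111

1110000111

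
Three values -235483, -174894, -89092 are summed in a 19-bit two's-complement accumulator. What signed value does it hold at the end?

-235483 + (-174894) = -410377 → wraps to 113911 (0011011110011110111)
113911 + (-89092) = 24819 (0000110000011110011)

24819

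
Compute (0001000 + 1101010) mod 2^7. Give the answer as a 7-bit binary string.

1110010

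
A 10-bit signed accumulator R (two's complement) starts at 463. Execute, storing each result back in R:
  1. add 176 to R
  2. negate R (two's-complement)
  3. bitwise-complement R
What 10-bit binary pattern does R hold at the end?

1001111110

Start: R = 463 = 0111001111.
R = 463 + 176 = 639; wraps to -385 = 1001111111
R = −(-385) = 385 = 0110000001
R = NOT 0110000001 = 1001111110 = -386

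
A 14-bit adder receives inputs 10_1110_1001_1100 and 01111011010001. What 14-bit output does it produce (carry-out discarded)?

  10111010011100
+ 01111011010001
= 00110101101101  (discard carry-out 1)

00110101101101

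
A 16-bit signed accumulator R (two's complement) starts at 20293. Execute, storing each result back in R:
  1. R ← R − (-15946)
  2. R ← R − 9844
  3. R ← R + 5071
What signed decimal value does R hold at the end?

31466

Start: R = 20293 = 0100111101000101.
R = 20293 − (-15946) = 36239; wraps to -29297 = 1000110110001111
R = -29297 − 9844 = -39141; wraps to 26395 = 0110011100011011
R = 26395 + 5071 = 31466 = 0111101011101010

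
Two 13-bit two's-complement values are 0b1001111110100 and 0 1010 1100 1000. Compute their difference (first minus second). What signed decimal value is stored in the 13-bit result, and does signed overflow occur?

2348; overflow

0b1001111110100 → 1001111110100 = -3084 (signed)
0 1010 1100 1000 → 0101011001000 = 2760 (signed)
Subtract via negate-and-add: invert 0101011001000 + 1 = 1010100111000 (i.e. -2760).
  1001111110100
+ 1010100111000
= 0100100101100  (discard carry-out 1)
Result 0100100101100: MSB = 0 → value 2348.
Both addends (after negating the subtrahend) are negative but the stored result is non-negative: signed overflow. The true value -3084 − 2760 = -5844 lies outside [-4096, 4095].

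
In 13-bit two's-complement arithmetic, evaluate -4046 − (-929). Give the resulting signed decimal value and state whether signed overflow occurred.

-4046 → 1000000110010
-929 → 1110001011111
Subtract via negate-and-add: invert 1110001011111 + 1 = 0001110100001 (i.e. 929).
  1000000110010
+ 0001110100001
= 1001111010011
Result 1001111010011: MSB = 1 → 5075 − 8192 = -3117.
Addends (after negating the subtrahend) have opposite signs, so signed overflow cannot occur.

-3117; no overflow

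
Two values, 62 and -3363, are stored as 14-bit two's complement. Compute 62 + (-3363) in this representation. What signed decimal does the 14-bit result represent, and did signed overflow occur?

62 → 00000000111110
-3363 → 11001011011101
  00000000111110
+ 11001011011101
= 11001100011011
Result 11001100011011: MSB = 1 → 13083 − 16384 = -3301.
Addends have opposite signs, so signed overflow cannot occur.

-3301; no overflow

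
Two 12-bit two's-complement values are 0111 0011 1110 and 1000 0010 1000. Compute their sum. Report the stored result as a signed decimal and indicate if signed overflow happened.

0111 0011 1110 → 011100111110 = 1854 (signed)
1000 0010 1000 → 100000101000 = -2008 (signed)
  011100111110
+ 100000101000
= 111101100110
Result 111101100110: MSB = 1 → 3942 − 4096 = -154.
Addends have opposite signs, so signed overflow cannot occur.

-154; no overflow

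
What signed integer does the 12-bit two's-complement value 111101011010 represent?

-166

MSB is 1, so the value is negative.
Invert: 000010100101. Add 1: 000010100110 = 166. So the value is −166.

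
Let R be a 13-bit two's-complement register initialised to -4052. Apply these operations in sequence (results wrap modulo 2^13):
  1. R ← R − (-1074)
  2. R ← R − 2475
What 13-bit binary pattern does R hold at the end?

Start: R = -4052 = 1000000101100.
R = -4052 − (-1074) = -2978 = 1010001011110
R = -2978 − 2475 = -5453; wraps to 2739 = 0101010110011

0101010110011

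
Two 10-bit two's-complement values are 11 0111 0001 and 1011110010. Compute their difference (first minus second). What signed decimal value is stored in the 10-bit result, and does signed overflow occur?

127; no overflow

11 0111 0001 → 1101110001 = -143 (signed)
1011110010 = -270 (signed)
Subtract via negate-and-add: invert 1011110010 + 1 = 0100001110 (i.e. 270).
  1101110001
+ 0100001110
= 0001111111  (discard carry-out 1)
Result 0001111111: MSB = 0 → value 127.
Addends (after negating the subtrahend) have opposite signs, so signed overflow cannot occur.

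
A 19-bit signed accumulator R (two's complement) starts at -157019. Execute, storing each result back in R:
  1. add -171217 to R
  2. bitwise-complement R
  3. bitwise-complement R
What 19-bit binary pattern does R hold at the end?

Start: R = -157019 = 1011001101010100101.
R = -157019 + (-171217) = -328236; wraps to 196052 = 0101111110111010100
R = NOT 0101111110111010100 = 1010000001000101011 = -196053
R = NOT 1010000001000101011 = 0101111110111010100 = 196052

0101111110111010100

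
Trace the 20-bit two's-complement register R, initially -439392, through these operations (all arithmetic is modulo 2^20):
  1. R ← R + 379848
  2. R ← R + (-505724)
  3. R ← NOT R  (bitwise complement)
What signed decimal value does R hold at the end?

-483309

Start: R = -439392 = 10010100101110100000.
R = -439392 + 379848 = -59544 = 11110001011101101000
R = -59544 + (-505724) = -565268; wraps to 483308 = 01110101111111101100
R = NOT 01110101111111101100 = 10001010000000010011 = -483309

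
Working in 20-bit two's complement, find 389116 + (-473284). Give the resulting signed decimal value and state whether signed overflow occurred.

-84168; no overflow

389116 → 01011110111111111100
-473284 → 10001100011100111100
  01011110111111111100
+ 10001100011100111100
= 11101011011100111000
Result 11101011011100111000: MSB = 1 → 964408 − 1048576 = -84168.
Addends have opposite signs, so signed overflow cannot occur.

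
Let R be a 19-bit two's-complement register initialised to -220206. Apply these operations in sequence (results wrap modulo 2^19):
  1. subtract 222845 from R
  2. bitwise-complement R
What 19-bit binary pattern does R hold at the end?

Start: R = -220206 = 1001010001111010010.
R = -220206 − 222845 = -443051; wraps to 81237 = 0010011110101010101
R = NOT 0010011110101010101 = 1101100001010101010 = -81238

1101100001010101010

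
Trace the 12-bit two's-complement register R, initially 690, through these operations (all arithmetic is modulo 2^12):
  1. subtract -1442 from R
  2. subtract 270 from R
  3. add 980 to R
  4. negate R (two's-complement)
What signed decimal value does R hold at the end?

Start: R = 690 = 001010110010.
R = 690 − (-1442) = 2132; wraps to -1964 = 100001010100
R = -1964 − 270 = -2234; wraps to 1862 = 011101000110
R = 1862 + 980 = 2842; wraps to -1254 = 101100011010
R = −(-1254) = 1254 = 010011100110

1254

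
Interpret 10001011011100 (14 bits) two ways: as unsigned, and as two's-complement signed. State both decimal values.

Unsigned: 10001011011100 = 8924.
Signed: MSB=1 → 8924 − 16384 = -7460.

unsigned = 8924, signed = -7460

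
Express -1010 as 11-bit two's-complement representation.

10000001110

|-1010| = 1010 = 01111110010 in 11 bits.
Invert the bits: 10000001101. Add 1: 10000001110.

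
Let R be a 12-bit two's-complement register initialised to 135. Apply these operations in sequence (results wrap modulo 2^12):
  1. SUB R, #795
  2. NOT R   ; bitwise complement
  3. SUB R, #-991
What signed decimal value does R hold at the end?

Start: R = 135 = 000010000111.
R = 135 − 795 = -660 = 110101101100
R = NOT 110101101100 = 001010010011 = 659
R = 659 − (-991) = 1650 = 011001110010

1650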